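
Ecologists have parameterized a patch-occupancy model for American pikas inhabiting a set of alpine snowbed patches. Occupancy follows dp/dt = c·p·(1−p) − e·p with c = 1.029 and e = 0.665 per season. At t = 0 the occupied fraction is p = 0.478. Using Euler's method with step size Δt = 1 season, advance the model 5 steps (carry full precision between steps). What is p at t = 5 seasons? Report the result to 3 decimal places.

0.362

Update rule: p ← p + [c·p·(1−p) − e·p]·Δt with Δt = 1.
step 1: Δp = -0.06112, p = 0.41688
step 2: Δp = -0.02709, p = 0.38980
step 3: Δp = -0.01446, p = 0.37533
step 4: Δp = -0.00834, p = 0.36700
step 5: Δp = -0.00501, p = 0.36199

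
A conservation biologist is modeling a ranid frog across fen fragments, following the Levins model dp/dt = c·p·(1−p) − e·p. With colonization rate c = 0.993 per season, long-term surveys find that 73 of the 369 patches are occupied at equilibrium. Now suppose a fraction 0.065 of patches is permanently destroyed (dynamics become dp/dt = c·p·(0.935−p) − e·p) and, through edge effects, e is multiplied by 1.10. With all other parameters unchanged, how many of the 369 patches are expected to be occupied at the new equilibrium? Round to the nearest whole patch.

19

Observed p* = 73/369 = 0.19783.
Balance c(1−p*) = e gives e = 0.993×(1 − 0.19783) = 0.79655.
New p* = 0.935 − e/c = 0.935 − 0.87621/0.99300 = 0.05261.
Expected occupied = 369 × 0.05261 = 19.41 ≈ 19.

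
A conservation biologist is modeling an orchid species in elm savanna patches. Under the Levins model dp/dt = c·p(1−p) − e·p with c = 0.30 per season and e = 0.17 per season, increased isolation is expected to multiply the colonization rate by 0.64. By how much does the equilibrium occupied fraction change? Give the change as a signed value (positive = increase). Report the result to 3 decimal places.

Before: p* = 1 − 0.17/0.30 = 0.4333.
After the change, c = 0.192, e = 0.17, so p* = 1 − 0.17/0.192 = 0.1146.
Δp* = 0.1146 − 0.4333 = -0.3187.

-0.319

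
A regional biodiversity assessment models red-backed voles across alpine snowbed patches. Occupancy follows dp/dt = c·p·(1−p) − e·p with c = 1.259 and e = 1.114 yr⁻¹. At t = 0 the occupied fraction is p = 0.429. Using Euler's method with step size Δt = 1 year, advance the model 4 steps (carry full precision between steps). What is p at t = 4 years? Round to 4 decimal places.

0.1697

Update rule: p ← p + [c·p·(1−p) − e·p]·Δt with Δt = 1.
step 1: Δp = -0.16950, p = 0.25950
step 2: Δp = -0.04715, p = 0.21234
step 3: Δp = -0.02598, p = 0.18637
step 4: Δp = -0.01670, p = 0.16966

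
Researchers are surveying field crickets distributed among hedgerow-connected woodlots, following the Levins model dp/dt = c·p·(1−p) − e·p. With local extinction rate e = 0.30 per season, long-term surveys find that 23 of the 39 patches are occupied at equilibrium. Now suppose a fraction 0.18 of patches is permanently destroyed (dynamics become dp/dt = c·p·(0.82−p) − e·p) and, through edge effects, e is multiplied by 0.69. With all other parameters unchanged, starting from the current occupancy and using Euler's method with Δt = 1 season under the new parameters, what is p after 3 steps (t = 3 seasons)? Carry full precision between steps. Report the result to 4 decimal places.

Observed p* = 23/39 = 0.58974.
Balance c(1−p*) = e gives c = e/(1 − 0.58974) = 0.30/0.41026 = 0.73125.
Starting from p₀ = 0.58974; update p ← p + (dp/dt)·Δt with the new parameters.
  1  |  dp/dt·Δt = -0.022779  |  p_1 = 0.566965
  2  |  dp/dt·Δt = -0.012455  |  p_2 = 0.554510
  3  |  dp/dt·Δt = -0.007131  |  p_3 = 0.547379

0.5474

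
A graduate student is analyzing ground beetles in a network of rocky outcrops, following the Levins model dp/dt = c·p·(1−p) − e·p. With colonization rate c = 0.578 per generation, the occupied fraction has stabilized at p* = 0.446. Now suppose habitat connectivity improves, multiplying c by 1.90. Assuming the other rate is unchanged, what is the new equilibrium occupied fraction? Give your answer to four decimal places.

0.7084

Balance c(1−p*) = e gives e = 0.578×(1 − 0.44600) = 0.32021.
New p* = 1 − e/c = 1 − 0.32021/1.09820 = 0.70842.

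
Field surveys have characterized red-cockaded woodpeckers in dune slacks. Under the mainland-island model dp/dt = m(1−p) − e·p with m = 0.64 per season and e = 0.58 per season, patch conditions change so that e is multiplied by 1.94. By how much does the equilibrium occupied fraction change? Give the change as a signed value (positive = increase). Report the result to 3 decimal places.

Before: p* = 0.64/(0.64+0.58) = 0.5246.
After: m = 0.64, e = 1.1252; p* = 0.64/1.7652 = 0.3626.
Δp* = 0.3626 − 0.5246 = -0.1620.

-0.162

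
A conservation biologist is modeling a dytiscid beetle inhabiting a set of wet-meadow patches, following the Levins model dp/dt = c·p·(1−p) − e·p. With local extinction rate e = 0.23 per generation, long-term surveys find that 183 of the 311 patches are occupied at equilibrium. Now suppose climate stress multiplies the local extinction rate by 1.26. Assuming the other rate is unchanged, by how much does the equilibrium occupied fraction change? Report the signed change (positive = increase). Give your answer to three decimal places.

Observed p* = 183/311 = 0.58842.
Balance c(1−p*) = e gives c = e/(1 − 0.58842) = 0.23/0.41158 = 0.55882.
New p* = 1 − e/c = 1 − 0.28980/0.55882 = 0.48141.
Δp* = 0.48141 − 0.58842 = -0.10701.

-0.107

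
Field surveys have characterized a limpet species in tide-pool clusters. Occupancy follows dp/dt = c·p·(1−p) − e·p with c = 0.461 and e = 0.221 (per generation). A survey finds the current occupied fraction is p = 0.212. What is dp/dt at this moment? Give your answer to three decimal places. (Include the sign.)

0.030

Colonization term: c·p·(1−p) = 0.461×0.212×0.7880 = 0.07701.
Extinction term: e·p = 0.04685.
dp/dt = 0.07701 − 0.04685 = 0.03016.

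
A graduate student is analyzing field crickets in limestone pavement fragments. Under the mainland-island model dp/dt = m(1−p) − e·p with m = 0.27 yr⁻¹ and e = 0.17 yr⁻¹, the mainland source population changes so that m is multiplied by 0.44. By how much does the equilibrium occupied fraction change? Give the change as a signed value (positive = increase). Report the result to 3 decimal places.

-0.202

Before: p* = 0.27/(0.27+0.17) = 0.6136.
After: m = 0.1188, e = 0.17; p* = 0.1188/0.2888 = 0.4114.
Δp* = 0.4114 − 0.6136 = -0.2023.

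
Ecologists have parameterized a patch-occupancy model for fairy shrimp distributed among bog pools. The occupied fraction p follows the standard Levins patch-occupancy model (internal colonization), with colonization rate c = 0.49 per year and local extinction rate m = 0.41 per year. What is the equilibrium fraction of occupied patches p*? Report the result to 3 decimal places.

Setting dp/dt = 0 and dividing through by p* gives c·(1−p*) = m.
So p* = 1 − m/c = 1 − 0.41/0.49 = 1 − 0.8367 = 0.1633.

0.163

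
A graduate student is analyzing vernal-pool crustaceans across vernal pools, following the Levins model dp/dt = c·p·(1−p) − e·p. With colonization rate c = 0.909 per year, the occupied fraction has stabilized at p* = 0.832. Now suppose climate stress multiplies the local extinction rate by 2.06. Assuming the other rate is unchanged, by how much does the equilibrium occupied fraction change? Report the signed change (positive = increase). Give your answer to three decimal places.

-0.178

Balance c(1−p*) = e gives e = 0.909×(1 − 0.83200) = 0.15271.
New p* = 1 − e/c = 1 − 0.31458/0.90900 = 0.65393.
Δp* = 0.65393 − 0.83200 = -0.17807.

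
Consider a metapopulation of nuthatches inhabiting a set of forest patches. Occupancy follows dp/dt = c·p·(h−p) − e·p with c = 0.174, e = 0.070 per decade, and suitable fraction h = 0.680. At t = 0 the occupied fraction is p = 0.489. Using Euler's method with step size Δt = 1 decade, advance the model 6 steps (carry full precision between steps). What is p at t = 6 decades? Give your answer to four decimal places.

0.4072

Update rule: p ← p + [c·p·(h−p) − e·p]·Δt with Δt = 1.
  1  |  dp/dt·Δt = -0.017979  |  p_1 = 0.471021
  2  |  dp/dt·Δt = -0.015844  |  p_2 = 0.455177
  3  |  dp/dt·Δt = -0.014056  |  p_3 = 0.441121
  4  |  dp/dt·Δt = -0.012543  |  p_4 = 0.428578
  5  |  dp/dt·Δt = -0.011251  |  p_5 = 0.417327
  6  |  dp/dt·Δt = -0.010139  |  p_6 = 0.407188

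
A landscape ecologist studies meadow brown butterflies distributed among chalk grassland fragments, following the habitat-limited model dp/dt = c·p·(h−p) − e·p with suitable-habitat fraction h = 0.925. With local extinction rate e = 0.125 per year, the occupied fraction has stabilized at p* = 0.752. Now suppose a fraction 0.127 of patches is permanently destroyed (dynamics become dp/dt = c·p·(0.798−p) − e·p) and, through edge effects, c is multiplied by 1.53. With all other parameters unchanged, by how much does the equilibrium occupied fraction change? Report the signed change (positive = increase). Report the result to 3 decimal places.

-0.067

Balance c(h−p*) = e gives c = e/(0.925 − 0.75200) = 0.125/0.17300 = 0.72254.
New p* = 0.798 − e/c = 0.798 − 0.12500/1.10549 = 0.68493.
Δp* = 0.68493 − 0.75200 = -0.06707.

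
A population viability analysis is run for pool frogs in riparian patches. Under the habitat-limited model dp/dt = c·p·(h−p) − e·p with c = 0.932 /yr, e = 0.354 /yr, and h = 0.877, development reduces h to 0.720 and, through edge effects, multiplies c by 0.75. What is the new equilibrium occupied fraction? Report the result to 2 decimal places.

Before: p* = h − e/c = 0.877 − 0.354/0.932 = 0.877 − 0.3798 = 0.4972.
After: c = 0.699, e = 0.354, h = 0.720; p* = 0.720 − 0.354/0.699 = 0.2136.

0.21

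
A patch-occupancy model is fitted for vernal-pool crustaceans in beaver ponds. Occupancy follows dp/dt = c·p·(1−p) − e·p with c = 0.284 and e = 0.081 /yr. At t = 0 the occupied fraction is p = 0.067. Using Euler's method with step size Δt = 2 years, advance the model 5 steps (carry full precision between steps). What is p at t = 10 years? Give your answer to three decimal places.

0.279

Update rule: p ← p + [c·p·(1−p) − e·p]·Δt with Δt = 2.
step 1: Δp = +0.02465, p = 0.09165
step 2: Δp = +0.03244, p = 0.12409
step 3: Δp = +0.04163, p = 0.16573
step 4: Δp = +0.05168, p = 0.21741
step 5: Δp = +0.06142, p = 0.27883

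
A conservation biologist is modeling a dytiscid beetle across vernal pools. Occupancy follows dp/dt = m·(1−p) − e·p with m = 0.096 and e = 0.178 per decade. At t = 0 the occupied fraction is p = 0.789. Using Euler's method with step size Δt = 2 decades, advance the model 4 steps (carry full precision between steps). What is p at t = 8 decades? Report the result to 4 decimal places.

0.3687

Update rule: p ← p + [m·(1−p) − e·p]·Δt with Δt = 2.
  1  |  dp/dt·Δt = -0.240372  |  p_1 = 0.548628
  2  |  dp/dt·Δt = -0.108648  |  p_2 = 0.439980
  3  |  dp/dt·Δt = -0.049109  |  p_3 = 0.390871
  4  |  dp/dt·Δt = -0.022197  |  p_4 = 0.368674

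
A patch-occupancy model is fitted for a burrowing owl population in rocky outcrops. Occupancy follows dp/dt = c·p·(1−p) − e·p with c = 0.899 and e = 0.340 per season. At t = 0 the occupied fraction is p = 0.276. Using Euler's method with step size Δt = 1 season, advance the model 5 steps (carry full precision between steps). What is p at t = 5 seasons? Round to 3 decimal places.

Update rule: p ← p + [c·p·(1−p) − e·p]·Δt with Δt = 1.
p: 0.27600 → 0.36180  (Δp = +0.08580)
p: 0.36180 → 0.44637  (Δp = +0.08457)
p: 0.44637 → 0.51677  (Δp = +0.07040)
p: 0.51677 → 0.56556  (Δp = +0.04880)
p: 0.56556 → 0.59416  (Δp = +0.02859)

0.594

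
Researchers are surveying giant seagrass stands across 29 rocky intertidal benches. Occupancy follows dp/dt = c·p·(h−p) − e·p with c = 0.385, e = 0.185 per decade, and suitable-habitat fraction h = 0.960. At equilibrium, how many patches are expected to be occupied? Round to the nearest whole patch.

14

p* = h − e/c = 0.960 − 0.4805 = 0.4795.
Expected occupied patches = N × p* = 29 × 0.4795 = 13.90 ≈ 14.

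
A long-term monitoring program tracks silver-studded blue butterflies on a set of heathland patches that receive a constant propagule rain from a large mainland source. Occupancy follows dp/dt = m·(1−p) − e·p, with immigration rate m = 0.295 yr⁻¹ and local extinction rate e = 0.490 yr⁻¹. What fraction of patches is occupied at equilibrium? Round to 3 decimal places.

At equilibrium the propagule rain into empty patches balances local extinction: m(1−p*) = e·p*.
p* = m/(m+e) = 0.295/(0.295+0.490) = 0.295/0.7850 = 0.3758.

0.376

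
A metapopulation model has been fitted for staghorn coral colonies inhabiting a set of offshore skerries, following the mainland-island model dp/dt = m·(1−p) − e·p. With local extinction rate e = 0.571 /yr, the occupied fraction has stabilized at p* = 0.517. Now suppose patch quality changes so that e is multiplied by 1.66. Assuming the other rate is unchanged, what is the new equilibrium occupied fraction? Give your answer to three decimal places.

Balance m(1−p*) = e·p* gives m = e·p*/(1−p*) = 0.571×0.51700/0.48300 = 0.61119.
New p* = m/(m+e) = 0.61119/(0.61119+0.94786) = 0.39203.

0.392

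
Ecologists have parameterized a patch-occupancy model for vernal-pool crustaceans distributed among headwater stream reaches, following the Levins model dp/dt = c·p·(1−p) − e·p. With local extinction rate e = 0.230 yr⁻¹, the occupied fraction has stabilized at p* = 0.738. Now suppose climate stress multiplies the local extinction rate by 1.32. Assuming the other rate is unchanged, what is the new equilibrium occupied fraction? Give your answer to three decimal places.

0.654

Balance c(1−p*) = e gives c = e/(1 − 0.73800) = 0.230/0.26200 = 0.87786.
New p* = 1 − e/c = 1 − 0.30360/0.87786 = 0.65416.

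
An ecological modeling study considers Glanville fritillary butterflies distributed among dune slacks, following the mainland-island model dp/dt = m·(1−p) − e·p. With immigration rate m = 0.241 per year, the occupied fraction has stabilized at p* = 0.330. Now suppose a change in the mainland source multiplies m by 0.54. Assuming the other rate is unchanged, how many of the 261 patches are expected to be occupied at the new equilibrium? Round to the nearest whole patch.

Balance m(1−p*) = e·p* gives e = m(1−p*)/p* = 0.241×0.67000/0.33000 = 0.48930.
New p* = m/(m+e) = 0.13014/(0.13014+0.48930) = 0.21009.
Expected occupied = 261 × 0.21009 = 54.83 ≈ 55.

55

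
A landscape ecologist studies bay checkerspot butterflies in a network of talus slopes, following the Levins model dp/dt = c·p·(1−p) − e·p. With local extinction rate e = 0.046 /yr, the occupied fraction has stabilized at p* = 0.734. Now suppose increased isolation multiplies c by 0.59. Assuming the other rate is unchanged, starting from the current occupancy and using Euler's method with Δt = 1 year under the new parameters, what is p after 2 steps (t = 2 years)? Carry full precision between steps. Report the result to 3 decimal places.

Balance c(1−p*) = e gives c = e/(1 − 0.73400) = 0.046/0.26600 = 0.17293.
Starting from p₀ = 0.73400; update p ← p + (dp/dt)·Δt with the new parameters.
  1  |  dp/dt·Δt = -0.013843  |  p_1 = 0.720157
  2  |  dp/dt·Δt = -0.012565  |  p_2 = 0.707592

0.708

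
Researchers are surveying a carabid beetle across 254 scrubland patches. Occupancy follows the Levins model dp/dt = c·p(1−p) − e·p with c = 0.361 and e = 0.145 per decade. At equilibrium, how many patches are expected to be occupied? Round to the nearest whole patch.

p* = 1 − e/c = 1 − 0.145/0.361 = 0.5983.
Expected occupied patches = N × p* = 254 × 0.5983 = 151.98 ≈ 152.

152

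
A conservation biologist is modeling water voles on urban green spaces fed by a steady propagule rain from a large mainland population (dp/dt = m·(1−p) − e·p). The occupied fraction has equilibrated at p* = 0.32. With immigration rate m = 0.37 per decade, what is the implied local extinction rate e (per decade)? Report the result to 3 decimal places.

At equilibrium m(1−p*) = e·p*, so e = m(1−p*)/p*.
e = 0.37 × 0.6800 / 0.32 = 0.7863.

0.786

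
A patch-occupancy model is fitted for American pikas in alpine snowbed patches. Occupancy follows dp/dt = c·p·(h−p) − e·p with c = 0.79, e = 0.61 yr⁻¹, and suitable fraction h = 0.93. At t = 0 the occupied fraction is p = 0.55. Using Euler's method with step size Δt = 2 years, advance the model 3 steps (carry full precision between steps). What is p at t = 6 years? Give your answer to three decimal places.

0.182

Update rule: p ← p + [c·p·(h−p) − e·p]·Δt with Δt = 2.
t = 2: p = 0.55000 + (-0.34078) = 0.20922
t = 4: p = 0.20922 + (-0.01698) = 0.19224
t = 6: p = 0.19224 + (-0.01045) = 0.18179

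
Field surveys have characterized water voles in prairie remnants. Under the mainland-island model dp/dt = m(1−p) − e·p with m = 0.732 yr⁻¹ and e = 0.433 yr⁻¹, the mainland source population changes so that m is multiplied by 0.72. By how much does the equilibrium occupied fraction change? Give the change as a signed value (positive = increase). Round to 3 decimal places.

Before: p* = 0.732/(0.732+0.433) = 0.6283.
After: m = 0.52704, e = 0.433; p* = 0.52704/0.9600 = 0.5490.
Δp* = 0.5490 − 0.6283 = -0.0793.

-0.079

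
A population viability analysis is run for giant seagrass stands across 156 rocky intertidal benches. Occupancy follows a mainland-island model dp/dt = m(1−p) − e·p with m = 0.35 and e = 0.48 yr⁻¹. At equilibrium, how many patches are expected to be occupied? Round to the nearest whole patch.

66

p* = m/(m+e) = 0.35/0.8300 = 0.4217.
Expected occupied patches = N × p* = 156 × 0.4217 = 65.78 ≈ 66.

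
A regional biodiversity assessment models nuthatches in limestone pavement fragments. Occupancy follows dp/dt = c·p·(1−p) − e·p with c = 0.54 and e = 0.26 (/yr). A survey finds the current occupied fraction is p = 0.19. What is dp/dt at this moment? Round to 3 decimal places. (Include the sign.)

Colonization term: c·p·(1−p) = 0.54×0.19×0.8100 = 0.08311.
Extinction term: e·p = 0.04940.
dp/dt = 0.08311 − 0.04940 = 0.03371.

0.034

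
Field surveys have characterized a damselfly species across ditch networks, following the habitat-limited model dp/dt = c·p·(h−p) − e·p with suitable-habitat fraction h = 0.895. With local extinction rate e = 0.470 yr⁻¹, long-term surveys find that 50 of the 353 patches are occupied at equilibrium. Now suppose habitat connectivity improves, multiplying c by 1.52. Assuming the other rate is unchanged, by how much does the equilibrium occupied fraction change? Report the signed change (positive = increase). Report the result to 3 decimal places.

0.258

Observed p* = 50/353 = 0.14164.
Balance c(h−p*) = e gives c = e/(0.895 − 0.14164) = 0.470/0.75336 = 0.62387.
New p* = 0.895 − e/c = 0.895 − 0.47000/0.94828 = 0.39937.
Δp* = 0.39937 − 0.14164 = +0.25773.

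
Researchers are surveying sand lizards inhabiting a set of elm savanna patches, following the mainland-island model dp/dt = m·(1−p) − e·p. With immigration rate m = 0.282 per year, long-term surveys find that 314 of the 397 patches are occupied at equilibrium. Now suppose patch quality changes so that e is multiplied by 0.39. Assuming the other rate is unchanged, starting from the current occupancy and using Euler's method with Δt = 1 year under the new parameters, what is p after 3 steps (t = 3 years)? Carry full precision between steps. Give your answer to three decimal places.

Observed p* = 314/397 = 0.79093.
Balance m(1−p*) = e·p* gives e = m(1−p*)/p* = 0.282×0.20907/0.79093 = 0.07454.
Starting from p₀ = 0.79093; update p ← p + (dp/dt)·Δt with the new parameters.
p: 0.79093 → 0.82690  (Δp = +0.03596)
p: 0.82690 → 0.85167  (Δp = +0.02478)
p: 0.85167 → 0.86874  (Δp = +0.01707)

0.869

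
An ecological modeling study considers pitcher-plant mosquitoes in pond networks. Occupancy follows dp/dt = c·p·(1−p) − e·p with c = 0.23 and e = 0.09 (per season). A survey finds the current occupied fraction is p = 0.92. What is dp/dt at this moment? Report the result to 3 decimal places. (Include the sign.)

-0.066

Colonization term: c·p·(1−p) = 0.23×0.92×0.0800 = 0.01693.
Extinction term: e·p = 0.08280.
dp/dt = 0.01693 − 0.08280 = -0.06587.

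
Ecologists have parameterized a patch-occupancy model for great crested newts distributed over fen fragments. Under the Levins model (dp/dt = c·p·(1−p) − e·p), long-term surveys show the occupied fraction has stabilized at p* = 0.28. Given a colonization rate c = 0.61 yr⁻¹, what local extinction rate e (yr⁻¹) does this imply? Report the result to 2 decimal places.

At equilibrium c(1−p*) = e.
e = 0.61 × (1 − 0.28) = 0.61 × 0.7200 = 0.4392.

0.44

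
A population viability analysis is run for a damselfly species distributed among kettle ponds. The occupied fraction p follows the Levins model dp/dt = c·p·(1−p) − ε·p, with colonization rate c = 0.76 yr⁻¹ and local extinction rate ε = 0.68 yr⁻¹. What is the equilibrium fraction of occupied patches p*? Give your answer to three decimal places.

At equilibrium, colonization balances extinction: c·p*·(1−p*) = ε·p*.
So p* = 1 − ε/c = 1 − 0.68/0.76 = 1 − 0.8947 = 0.1053.

0.105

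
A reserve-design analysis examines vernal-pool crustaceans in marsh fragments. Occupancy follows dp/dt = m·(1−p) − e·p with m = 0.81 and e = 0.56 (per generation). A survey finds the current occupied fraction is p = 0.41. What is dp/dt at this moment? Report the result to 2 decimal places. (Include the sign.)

0.25

Colonization term: m·(1−p) = 0.81×0.5900 = 0.47790.
Extinction term: e·p = 0.22960.
dp/dt = 0.47790 − 0.22960 = 0.24830.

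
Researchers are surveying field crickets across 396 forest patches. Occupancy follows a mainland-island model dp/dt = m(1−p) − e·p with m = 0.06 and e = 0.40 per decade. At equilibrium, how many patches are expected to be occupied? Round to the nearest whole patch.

p* = m/(m+e) = 0.06/0.4600 = 0.1304.
Expected occupied patches = N × p* = 396 × 0.1304 = 51.65 ≈ 52.

52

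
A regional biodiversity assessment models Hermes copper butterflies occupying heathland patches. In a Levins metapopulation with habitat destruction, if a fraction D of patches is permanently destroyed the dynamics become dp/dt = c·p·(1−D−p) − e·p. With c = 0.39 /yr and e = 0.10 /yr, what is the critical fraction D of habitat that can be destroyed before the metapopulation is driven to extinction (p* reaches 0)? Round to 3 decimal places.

0.744

The nontrivial equilibrium is p* = (1−D) − e/c; extinction occurs when this hits zero.
So D_crit = 1 − e/c = 1 − 0.10/0.39 = 1 − 0.2564 = 0.7436.
This equals the undisturbed p*, a classic result of Lande's extension.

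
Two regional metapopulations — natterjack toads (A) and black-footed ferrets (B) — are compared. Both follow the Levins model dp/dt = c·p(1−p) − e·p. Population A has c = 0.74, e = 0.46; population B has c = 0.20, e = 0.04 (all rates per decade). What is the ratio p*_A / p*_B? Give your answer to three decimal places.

A: p*_A = 1 − 0.46/0.74 = 0.3784.
B: p*_B = 1 − 0.04/0.20 = 0.8000.
p*_A / p*_B = 0.3784/0.8000 = 0.4730.

0.473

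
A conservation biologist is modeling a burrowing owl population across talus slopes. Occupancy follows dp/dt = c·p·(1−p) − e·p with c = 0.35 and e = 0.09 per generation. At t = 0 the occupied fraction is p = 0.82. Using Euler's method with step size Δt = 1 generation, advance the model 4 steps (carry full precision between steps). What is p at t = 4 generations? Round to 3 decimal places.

Update rule: p ← p + [c·p·(1−p) − e·p]·Δt with Δt = 1.
  1  |  dp/dt·Δt = -0.022140  |  p_1 = 0.797860
  2  |  dp/dt·Δt = -0.015360  |  p_2 = 0.782500
  3  |  dp/dt·Δt = -0.010857  |  p_3 = 0.771643
  4  |  dp/dt·Δt = -0.007774  |  p_4 = 0.763869

0.764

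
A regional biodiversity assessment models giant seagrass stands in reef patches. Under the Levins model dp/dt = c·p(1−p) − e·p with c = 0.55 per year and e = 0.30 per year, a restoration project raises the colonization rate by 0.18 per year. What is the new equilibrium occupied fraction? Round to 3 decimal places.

Before: p* = 1 − 0.30/0.55 = 0.4545.
After the change, c = 0.73, e = 0.3, so p* = 1 − 0.3/0.73 = 0.5890.

0.589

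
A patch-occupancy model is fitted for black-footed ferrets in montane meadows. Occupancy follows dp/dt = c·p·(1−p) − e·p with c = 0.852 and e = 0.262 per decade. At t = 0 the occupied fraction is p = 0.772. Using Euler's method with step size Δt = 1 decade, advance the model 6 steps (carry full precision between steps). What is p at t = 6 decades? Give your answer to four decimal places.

0.6928

Update rule: p ← p + [c·p·(1−p) − e·p]·Δt with Δt = 1.
  1  |  dp/dt·Δt = -0.052298  |  p_1 = 0.719702
  2  |  dp/dt·Δt = -0.016687  |  p_2 = 0.703015
  3  |  dp/dt·Δt = -0.006305  |  p_3 = 0.696710
  4  |  dp/dt·Δt = -0.002506  |  p_4 = 0.694204
  5  |  dp/dt·Δt = -0.001015  |  p_5 = 0.693189
  6  |  dp/dt·Δt = -0.000414  |  p_6 = 0.692775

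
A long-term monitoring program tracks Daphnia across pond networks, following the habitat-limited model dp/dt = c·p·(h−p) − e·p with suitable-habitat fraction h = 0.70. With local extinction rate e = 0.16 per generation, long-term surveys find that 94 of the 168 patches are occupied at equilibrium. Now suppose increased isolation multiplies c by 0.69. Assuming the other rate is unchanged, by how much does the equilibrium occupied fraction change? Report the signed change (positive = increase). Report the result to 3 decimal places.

-0.063

Observed p* = 94/168 = 0.55952.
Balance c(h−p*) = e gives c = e/(0.7 − 0.55952) = 0.16/0.14048 = 1.13895.
New p* = 0.7 − e/c = 0.7 − 0.16000/0.78588 = 0.49641.
Δp* = 0.49641 − 0.55952 = -0.06311.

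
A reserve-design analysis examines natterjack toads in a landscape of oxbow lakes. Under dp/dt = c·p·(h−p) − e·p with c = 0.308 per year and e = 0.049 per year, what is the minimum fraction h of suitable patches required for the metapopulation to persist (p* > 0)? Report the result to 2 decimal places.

p* = h − e/c is positive only when h > e/c.
h_min = e/c = 0.049/0.308 = 0.1591.

0.16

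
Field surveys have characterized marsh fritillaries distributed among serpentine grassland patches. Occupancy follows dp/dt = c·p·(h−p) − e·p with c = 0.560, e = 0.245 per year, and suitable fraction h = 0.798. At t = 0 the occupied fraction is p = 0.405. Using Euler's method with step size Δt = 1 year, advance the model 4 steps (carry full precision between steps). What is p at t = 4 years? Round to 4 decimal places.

0.3770

Update rule: p ← p + [c·p·(h−p) − e·p]·Δt with Δt = 1.
  1  |  dp/dt·Δt = -0.010093  |  p_1 = 0.394907
  2  |  dp/dt·Δt = -0.007609  |  p_2 = 0.387298
  3  |  dp/dt·Δt = -0.005812  |  p_3 = 0.381486
  4  |  dp/dt·Δt = -0.004483  |  p_4 = 0.377003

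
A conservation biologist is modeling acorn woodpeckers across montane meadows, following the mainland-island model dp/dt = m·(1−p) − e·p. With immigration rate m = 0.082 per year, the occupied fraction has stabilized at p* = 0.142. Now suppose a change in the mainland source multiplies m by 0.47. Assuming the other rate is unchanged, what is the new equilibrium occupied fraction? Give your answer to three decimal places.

0.072

Balance m(1−p*) = e·p* gives e = m(1−p*)/p* = 0.082×0.85800/0.14200 = 0.49546.
New p* = m/(m+e) = 0.03854/(0.03854+0.49546) = 0.07217.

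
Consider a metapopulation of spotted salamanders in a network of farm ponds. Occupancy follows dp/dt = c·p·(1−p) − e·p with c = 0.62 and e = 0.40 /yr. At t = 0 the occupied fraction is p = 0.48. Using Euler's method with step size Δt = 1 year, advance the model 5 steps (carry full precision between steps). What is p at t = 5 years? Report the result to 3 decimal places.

Update rule: p ← p + [c·p·(1−p) − e·p]·Δt with Δt = 1.
step 1: Δp = -0.03725, p = 0.44275
step 2: Δp = -0.02413, p = 0.41862
step 3: Δp = -0.01655, p = 0.40207
step 4: Δp = -0.01177, p = 0.39029
step 5: Δp = -0.00858, p = 0.38171

0.382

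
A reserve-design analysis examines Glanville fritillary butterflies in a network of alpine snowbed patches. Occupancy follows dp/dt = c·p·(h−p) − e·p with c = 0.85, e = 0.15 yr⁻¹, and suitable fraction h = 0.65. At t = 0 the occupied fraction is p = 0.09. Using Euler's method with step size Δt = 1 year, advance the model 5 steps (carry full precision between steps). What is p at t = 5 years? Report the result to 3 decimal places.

0.291

Update rule: p ← p + [c·p·(h−p) − e·p]·Δt with Δt = 1.
p: 0.09000 → 0.11934  (Δp = +0.02934)
p: 0.11934 → 0.15527  (Δp = +0.03593)
p: 0.15527 → 0.19727  (Δp = +0.04200)
p: 0.19727 → 0.24360  (Δp = +0.04632)
p: 0.24360 → 0.29120  (Δp = +0.04761)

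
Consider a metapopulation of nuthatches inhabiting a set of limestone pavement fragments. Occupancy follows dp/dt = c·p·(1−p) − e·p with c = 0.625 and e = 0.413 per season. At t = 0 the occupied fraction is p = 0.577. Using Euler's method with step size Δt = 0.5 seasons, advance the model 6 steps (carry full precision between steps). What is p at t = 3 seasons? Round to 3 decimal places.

Update rule: p ← p + [c·p·(1−p) − e·p]·Δt with Δt = 0.5.
step 1: Δp = -0.04288, p = 0.53412
step 2: Δp = -0.03253, p = 0.50159
step 3: Δp = -0.02545, p = 0.47613
step 4: Δp = -0.02037, p = 0.45576
step 5: Δp = -0.01660, p = 0.43916
step 6: Δp = -0.01372, p = 0.42544

0.425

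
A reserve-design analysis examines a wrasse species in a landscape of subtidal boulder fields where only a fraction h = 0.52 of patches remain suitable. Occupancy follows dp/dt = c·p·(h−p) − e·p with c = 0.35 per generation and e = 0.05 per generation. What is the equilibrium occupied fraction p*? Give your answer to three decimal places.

Setting dp/dt = 0 and dividing by p* gives c·(h−p*) = e.
So p* = h − e/c = 0.52 − 0.05/0.35 = 0.52 − 0.1429 = 0.3771.

0.377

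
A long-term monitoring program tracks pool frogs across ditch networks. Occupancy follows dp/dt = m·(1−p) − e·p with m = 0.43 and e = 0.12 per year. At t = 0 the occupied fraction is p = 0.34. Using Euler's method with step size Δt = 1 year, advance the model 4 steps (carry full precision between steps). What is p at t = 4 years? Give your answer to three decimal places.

0.764

Update rule: p ← p + [m·(1−p) − e·p]·Δt with Δt = 1.
p: 0.34000 → 0.58300  (Δp = +0.24300)
p: 0.58300 → 0.69235  (Δp = +0.10935)
p: 0.69235 → 0.74156  (Δp = +0.04921)
p: 0.74156 → 0.76370  (Δp = +0.02214)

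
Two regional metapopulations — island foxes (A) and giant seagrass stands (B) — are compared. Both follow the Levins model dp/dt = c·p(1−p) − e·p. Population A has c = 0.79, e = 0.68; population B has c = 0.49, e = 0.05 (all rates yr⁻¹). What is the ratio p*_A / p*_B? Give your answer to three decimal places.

0.155

A: p*_A = 1 − 0.68/0.79 = 0.1392.
B: p*_B = 1 − 0.05/0.49 = 0.8980.
p*_A / p*_B = 0.1392/0.8980 = 0.1551.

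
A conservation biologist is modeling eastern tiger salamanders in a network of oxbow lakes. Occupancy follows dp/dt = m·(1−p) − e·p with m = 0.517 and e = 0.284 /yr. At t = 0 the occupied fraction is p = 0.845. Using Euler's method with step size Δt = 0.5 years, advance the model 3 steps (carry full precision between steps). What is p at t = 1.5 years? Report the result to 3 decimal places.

0.688

Update rule: p ← p + [m·(1−p) − e·p]·Δt with Δt = 0.5.
t = 0.5: p = 0.84500 + (-0.07992) = 0.76508
t = 1: p = 0.76508 + (-0.04791) = 0.71716
t = 1.5: p = 0.71716 + (-0.02872) = 0.68844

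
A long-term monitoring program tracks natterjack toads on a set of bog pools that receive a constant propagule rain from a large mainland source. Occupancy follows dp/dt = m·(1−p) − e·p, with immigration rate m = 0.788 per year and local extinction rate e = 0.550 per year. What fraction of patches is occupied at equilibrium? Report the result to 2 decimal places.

0.59

Setting dp/dt = 0: m − m·p* = e·p*, so m = (m+e)·p*.
p* = m/(m+e) = 0.788/(0.788+0.550) = 0.788/1.3380 = 0.5889.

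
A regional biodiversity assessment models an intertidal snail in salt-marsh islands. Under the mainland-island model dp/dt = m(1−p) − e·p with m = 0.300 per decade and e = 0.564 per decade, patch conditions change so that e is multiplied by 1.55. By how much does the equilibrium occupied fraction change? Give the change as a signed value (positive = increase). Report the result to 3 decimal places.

-0.092

Before: p* = 0.300/(0.300+0.564) = 0.3472.
After: m = 0.3, e = 0.8742; p* = 0.3/1.1742 = 0.2555.
Δp* = 0.2555 − 0.3472 = -0.0917.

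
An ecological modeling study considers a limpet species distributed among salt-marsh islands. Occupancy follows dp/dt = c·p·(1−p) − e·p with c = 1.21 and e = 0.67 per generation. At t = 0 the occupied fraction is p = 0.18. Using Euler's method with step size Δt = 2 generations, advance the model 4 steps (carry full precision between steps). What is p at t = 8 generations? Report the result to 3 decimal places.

0.446

Update rule: p ← p + [c·p·(1−p) − e·p]·Δt with Δt = 2.
  1  |  dp/dt·Δt = +0.115992  |  p_1 = 0.295992
  2  |  dp/dt·Δt = +0.107652  |  p_2 = 0.403644
  3  |  dp/dt·Δt = +0.041649  |  p_3 = 0.445293
  4  |  dp/dt·Δt = +0.001065  |  p_4 = 0.446358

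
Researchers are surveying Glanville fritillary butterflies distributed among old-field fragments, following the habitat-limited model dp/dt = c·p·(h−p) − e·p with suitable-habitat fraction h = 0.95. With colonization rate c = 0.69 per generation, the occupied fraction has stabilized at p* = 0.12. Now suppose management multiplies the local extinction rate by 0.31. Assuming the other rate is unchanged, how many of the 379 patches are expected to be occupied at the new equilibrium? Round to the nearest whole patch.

Balance c(h−p*) = e gives e = 0.69×(0.95 − 0.12000) = 0.57270.
New p* = 0.95 − e/c = 0.95 − 0.17754/0.69000 = 0.69270.
Expected occupied = 379 × 0.69270 = 262.53 ≈ 263.

263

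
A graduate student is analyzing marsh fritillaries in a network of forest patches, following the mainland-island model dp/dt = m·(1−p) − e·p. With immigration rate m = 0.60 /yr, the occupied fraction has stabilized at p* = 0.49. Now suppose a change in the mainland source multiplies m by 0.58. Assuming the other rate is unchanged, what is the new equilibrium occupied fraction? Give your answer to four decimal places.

0.3578

Balance m(1−p*) = e·p* gives e = m(1−p*)/p* = 0.60×0.51000/0.49000 = 0.62449.
New p* = m/(m+e) = 0.34800/(0.34800+0.62449) = 0.35784.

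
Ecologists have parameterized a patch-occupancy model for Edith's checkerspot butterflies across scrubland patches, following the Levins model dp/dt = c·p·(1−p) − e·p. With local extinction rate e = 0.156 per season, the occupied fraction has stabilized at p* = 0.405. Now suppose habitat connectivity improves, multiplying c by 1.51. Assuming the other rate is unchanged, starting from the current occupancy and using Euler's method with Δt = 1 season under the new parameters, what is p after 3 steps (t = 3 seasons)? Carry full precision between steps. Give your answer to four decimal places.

0.4922

Balance c(1−p*) = e gives c = e/(1 − 0.40500) = 0.156/0.59500 = 0.26218.
Starting from p₀ = 0.40500; update p ← p + (dp/dt)·Δt with the new parameters.
p: 0.40500 → 0.43722  (Δp = +0.03222)
p: 0.43722 → 0.46643  (Δp = +0.02921)
p: 0.46643 → 0.49220  (Δp = +0.02577)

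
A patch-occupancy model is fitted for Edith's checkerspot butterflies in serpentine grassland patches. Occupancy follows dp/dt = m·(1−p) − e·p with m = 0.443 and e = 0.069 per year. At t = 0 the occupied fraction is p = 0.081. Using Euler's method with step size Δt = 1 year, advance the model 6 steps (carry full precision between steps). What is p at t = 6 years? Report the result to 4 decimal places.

0.8546

Update rule: p ← p + [m·(1−p) − e·p]·Δt with Δt = 1.
  1  |  dp/dt·Δt = +0.401528  |  p_1 = 0.482528
  2  |  dp/dt·Δt = +0.195946  |  p_2 = 0.678474
  3  |  dp/dt·Δt = +0.095621  |  p_3 = 0.774095
  4  |  dp/dt·Δt = +0.046663  |  p_4 = 0.820758
  5  |  dp/dt·Δt = +0.022772  |  p_5 = 0.843530
  6  |  dp/dt·Δt = +0.011113  |  p_6 = 0.854643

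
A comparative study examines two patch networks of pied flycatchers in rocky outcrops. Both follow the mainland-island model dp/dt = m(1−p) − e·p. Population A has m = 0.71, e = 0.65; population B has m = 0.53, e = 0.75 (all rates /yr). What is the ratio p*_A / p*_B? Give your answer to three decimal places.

A: p*_A = m/(m+e) = 0.71/1.3600 = 0.5221.
B: p*_B = 0.53/1.2800 = 0.4141.
p*_A / p*_B = 0.5221/0.4141 = 1.2608.

1.261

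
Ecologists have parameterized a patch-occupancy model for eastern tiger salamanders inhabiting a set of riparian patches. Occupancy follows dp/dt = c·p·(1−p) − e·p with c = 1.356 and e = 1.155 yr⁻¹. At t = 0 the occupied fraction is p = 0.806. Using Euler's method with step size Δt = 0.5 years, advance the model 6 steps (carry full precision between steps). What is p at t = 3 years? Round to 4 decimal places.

0.2328

Update rule: p ← p + [c·p·(1−p) − e·p]·Δt with Δt = 0.5.
p: 0.80600 → 0.44655  (Δp = -0.35945)
p: 0.44655 → 0.35623  (Δp = -0.09032)
p: 0.35623 → 0.30599  (Δp = -0.05024)
p: 0.30599 → 0.27326  (Δp = -0.03273)
p: 0.27326 → 0.25010  (Δp = -0.02317)
p: 0.25010 → 0.23282  (Δp = -0.01727)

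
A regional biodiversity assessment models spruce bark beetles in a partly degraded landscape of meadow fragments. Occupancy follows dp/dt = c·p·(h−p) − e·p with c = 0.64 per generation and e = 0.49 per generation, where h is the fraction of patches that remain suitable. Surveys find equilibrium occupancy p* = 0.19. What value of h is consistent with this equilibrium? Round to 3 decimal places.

0.956

At equilibrium c(h−p*) = e, so h = p* + e/c.
h = 0.19 + 0.49/0.64 = 0.19 + 0.7656 = 0.9556.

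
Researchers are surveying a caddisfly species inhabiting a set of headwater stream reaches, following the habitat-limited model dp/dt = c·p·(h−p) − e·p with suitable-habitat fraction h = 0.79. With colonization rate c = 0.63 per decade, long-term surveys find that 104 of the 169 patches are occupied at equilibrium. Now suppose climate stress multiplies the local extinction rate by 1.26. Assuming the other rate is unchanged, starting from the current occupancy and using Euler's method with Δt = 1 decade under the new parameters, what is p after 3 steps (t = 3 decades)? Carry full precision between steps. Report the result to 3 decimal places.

0.581

Observed p* = 104/169 = 0.61538.
Balance c(h−p*) = e gives e = 0.63×(0.79 − 0.61538) = 0.11001.
Starting from p₀ = 0.61538; update p ← p + (dp/dt)·Δt with the new parameters.
step 1: Δp = -0.01760, p = 0.59778
step 2: Δp = -0.01047, p = 0.58731
step 3: Δp = -0.00641, p = 0.58090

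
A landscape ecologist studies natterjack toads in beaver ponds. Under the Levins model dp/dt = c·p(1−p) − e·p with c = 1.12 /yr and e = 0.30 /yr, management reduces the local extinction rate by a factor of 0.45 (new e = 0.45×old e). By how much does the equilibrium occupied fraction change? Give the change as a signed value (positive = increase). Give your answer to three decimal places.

Before: p* = 1 − 0.30/1.12 = 0.7321.
After the change, c = 1.12, e = 0.135, so p* = 1 − 0.135/1.12 = 0.8795.
Δp* = 0.8795 − 0.7321 = +0.1473.

0.147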